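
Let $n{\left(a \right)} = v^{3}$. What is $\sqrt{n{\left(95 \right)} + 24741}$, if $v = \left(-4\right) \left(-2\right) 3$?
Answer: $3 \sqrt{4285} \approx 196.38$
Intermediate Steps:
$v = 24$ ($v = 8 \cdot 3 = 24$)
$n{\left(a \right)} = 13824$ ($n{\left(a \right)} = 24^{3} = 13824$)
$\sqrt{n{\left(95 \right)} + 24741} = \sqrt{13824 + 24741} = \sqrt{38565} = 3 \sqrt{4285}$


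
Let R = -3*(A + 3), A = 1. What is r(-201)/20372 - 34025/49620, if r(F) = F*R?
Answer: -28673693/50542932 ≈ -0.56731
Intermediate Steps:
R = -12 (R = -3*(1 + 3) = -3*4 = -12)
r(F) = -12*F (r(F) = F*(-12) = -12*F)
r(-201)/20372 - 34025/49620 = -12*(-201)/20372 - 34025/49620 = 2412*(1/20372) - 34025*1/49620 = 603/5093 - 6805/9924 = -28673693/50542932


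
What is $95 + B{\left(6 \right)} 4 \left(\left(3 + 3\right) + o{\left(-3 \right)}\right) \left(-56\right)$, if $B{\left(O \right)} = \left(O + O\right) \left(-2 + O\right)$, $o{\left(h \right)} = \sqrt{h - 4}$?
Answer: $-64417 - 10752 i \sqrt{7} \approx -64417.0 - 28447.0 i$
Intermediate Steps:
$o{\left(h \right)} = \sqrt{-4 + h}$
$B{\left(O \right)} = 2 O \left(-2 + O\right)$
$95 + B{\left(6 \right)} 4 \left(\left(3 + 3\right) + o{\left(-3 \right)}\right) \left(-56\right) = 95 + 2 \cdot 6 \left(-2 + 6\right) 4 \left(\left(3 + 3\right) + \sqrt{-4 - 3}\right) \left(-56\right) = 95 + 2 \cdot 6 \cdot 4 \cdot 4 \left(6 + \sqrt{-7}\right) \left(-56\right) = 95 + 48 \cdot 4 \left(6 + i \sqrt{7}\right) \left(-56\right) = 95 + 192 \left(6 + i \sqrt{7}\right) \left(-56\right) = 95 + \left(1152 + 192 i \sqrt{7}\right) \left(-56\right) = 95 - \left(64512 + 10752 i \sqrt{7}\right) = -64417 - 10752 i \sqrt{7}$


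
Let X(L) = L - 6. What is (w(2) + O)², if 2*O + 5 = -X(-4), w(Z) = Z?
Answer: 81/4 ≈ 20.250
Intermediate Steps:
X(L) = -6 + L
O = 5/2 (O = -5/2 + (-(-6 - 4))/2 = -5/2 + (-1*(-10))/2 = -5/2 + (½)*10 = -5/2 + 5 = 5/2 ≈ 2.5000)
(w(2) + O)² = (2 + 5/2)² = (9/2)² = 81/4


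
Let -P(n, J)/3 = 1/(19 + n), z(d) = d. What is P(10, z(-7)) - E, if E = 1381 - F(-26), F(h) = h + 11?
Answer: -40487/29 ≈ -1396.1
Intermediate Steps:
F(h) = 11 + h
P(n, J) = -3/(19 + n)
E = 1396 (E = 1381 - (11 - 26) = 1381 - 1*(-15) = 1381 + 15 = 1396)
P(10, z(-7)) - E = -3/(19 + 10) - 1*1396 = -3/29 - 1396 = -40487/29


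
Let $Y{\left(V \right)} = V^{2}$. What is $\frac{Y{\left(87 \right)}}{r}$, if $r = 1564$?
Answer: $\frac{7569}{1564} \approx 4.8395$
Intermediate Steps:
$\frac{Y{\left(87 \right)}}{r} = \frac{87^{2}}{1564} = 7569 \cdot \frac{1}{1564} = \frac{7569}{1564}$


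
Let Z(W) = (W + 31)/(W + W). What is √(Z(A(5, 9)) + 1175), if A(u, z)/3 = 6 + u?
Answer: √1280631/33 ≈ 34.292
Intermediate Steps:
A(u, z) = 18 + 3*u (A(u, z) = 3*(6 + u) = 18 + 3*u)
Z(W) = (31 + W)/(2*W) (Z(W) = (31 + W)/((2*W)) = (31 + W)*(1/(2*W)) = (31 + W)/(2*W))
√(Z(A(5, 9)) + 1175) = √((31 + (18 + 3*5))/(2*(18 + 3*5)) + 1175) = √((31 + (18 + 15))/(2*(18 + 15)) + 1175) = √((½)*(31 + 33)/33 + 1175) = √((½)*(1/33)*64 + 1175) = √(32/33 + 1175) = √(38807/33) = √1280631/33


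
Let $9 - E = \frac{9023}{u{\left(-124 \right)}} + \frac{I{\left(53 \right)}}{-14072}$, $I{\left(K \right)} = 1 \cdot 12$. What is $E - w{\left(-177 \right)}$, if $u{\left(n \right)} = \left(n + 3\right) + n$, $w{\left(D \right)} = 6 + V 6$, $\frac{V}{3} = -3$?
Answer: $\frac{11553217}{123130} \approx 93.829$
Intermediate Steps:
$V = -9$ ($V = 3 \left(-3\right) = -9$)
$w{\left(D \right)} = -48$ ($w{\left(D \right)} = 6 - 54 = -48$)
$I{\left(K \right)} = 12$
$u{\left(n \right)} = 3 + 2 n$ ($u{\left(n \right)} = \left(3 + n\right) + n = 3 + 2 n$)
$E = \frac{5642977}{123130}$ ($E = 9 - \left(\frac{9023}{3 + 2 \left(-124\right)} + \frac{12}{-14072}\right) = 9 - \left(\frac{9023}{3 - 248} + 12 \left(- \frac{1}{14072}\right)\right) = 9 - \left(\frac{9023}{-245} - \frac{3}{3518}\right) = 9 - \left(9023 \left(- \frac{1}{245}\right) - \frac{3}{3518}\right) = 9 - \left(- \frac{1289}{35} - \frac{3}{3518}\right) = 9 - - \frac{4534807}{123130} = 9 + \frac{4534807}{123130} = \frac{5642977}{123130} \approx 45.829$)
$E - w{\left(-177 \right)} = \frac{5642977}{123130} - -48 = \frac{5642977}{123130} + 48 = \frac{11553217}{123130}$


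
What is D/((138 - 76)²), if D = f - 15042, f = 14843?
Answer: -199/3844 ≈ -0.051769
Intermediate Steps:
D = -199 (D = 14843 - 15042 = -199)
D/((138 - 76)²) = -199/(138 - 76)² = -199/(62²) = -199/3844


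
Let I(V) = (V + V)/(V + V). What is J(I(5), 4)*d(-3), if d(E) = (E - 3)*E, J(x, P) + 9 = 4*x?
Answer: -90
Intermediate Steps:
I(V) = 1 (I(V) = (2*V)/((2*V)) = (2*V)*(1/(2*V)) = 1)
J(x, P) = -9 + 4*x
d(E) = E*(-3 + E) (d(E) = (-3 + E)*E = E*(-3 + E))
J(I(5), 4)*d(-3) = (-9 + 4*1)*(-3*(-3 - 3)) = (-9 + 4)*(-3*(-6)) = -5*18 = -90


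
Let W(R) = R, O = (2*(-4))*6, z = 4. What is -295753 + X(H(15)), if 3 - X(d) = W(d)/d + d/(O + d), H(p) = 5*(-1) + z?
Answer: -14491800/49 ≈ -2.9575e+5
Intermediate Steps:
O = -48 (O = -8*6 = -48)
H(p) = -1 (H(p) = 5*(-1) + 4 = -5 + 4 = -1)
X(d) = 2 - d/(-48 + d) (X(d) = 3 - (d/d + d/(-48 + d)) = 3 - (1 + d/(-48 + d)) = 3 + (-1 - d/(-48 + d)) = 2 - d/(-48 + d))
-295753 + X(H(15)) = -295753 + (-96 - 1)/(-48 - 1) = -295753 - 97/(-49) = -295753 - 1/49*(-97) = -295753 + 97/49 = -14491800/49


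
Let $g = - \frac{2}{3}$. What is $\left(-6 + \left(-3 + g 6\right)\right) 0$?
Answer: $0$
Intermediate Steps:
$g = - \frac{2}{3}$ ($g = \left(-2\right) \frac{1}{3} = - \frac{2}{3} \approx -0.66667$)
$\left(-6 + \left(-3 + g 6\right)\right) 0 = \left(-6 - 7\right) 0 = \left(-13\right) 0 = 0$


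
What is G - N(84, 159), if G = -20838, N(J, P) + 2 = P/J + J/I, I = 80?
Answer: -729363/35 ≈ -20839.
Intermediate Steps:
N(J, P) = -2 + J/80 + P/J (N(J, P) = -2 + (P/J + J/80) = -2 + (J/80 + P/J) = -2 + J/80 + P/J)
G - N(84, 159) = -20838 - (-2 + (1/80)*84 + 159/84) = -20838 - (-2 + 21/20 + 159*(1/84)) = -20838 - (-2 + 21/20 + 53/28) = -20838 - 1*33/35 = -20838 - 33/35 = -729363/35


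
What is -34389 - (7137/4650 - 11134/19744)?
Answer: -263110789519/7650800 ≈ -34390.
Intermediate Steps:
-34389 - (7137/4650 - 11134/19744) = -34389 - (7137*(1/4650) - 11134*1/19744) = -34389 - (2379/1550 - 5567/9872) = -34389 - 1*7428319/7650800 = -34389 - 7428319/7650800 = -263110789519/7650800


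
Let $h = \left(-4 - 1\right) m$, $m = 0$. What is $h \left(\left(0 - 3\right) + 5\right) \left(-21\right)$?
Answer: $0$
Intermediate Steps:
$h = 0$ ($h = \left(-4 - 1\right) 0 = \left(-5\right) 0 = 0$)
$h \left(\left(0 - 3\right) + 5\right) \left(-21\right) = 0 \left(\left(0 - 3\right) + 5\right) \left(-21\right) = 0 \left(-3 + 5\right) \left(-21\right) = 0 \cdot 2 \left(-21\right) = 0 \left(-21\right) = 0$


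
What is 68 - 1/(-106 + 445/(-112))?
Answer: 837668/12317 ≈ 68.009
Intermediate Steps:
68 - 1/(-106 + 445/(-112)) = 68 - 1/(-106 + 445*(-1/112)) = 68 - 1/(-106 - 445/112) = 68 - 1/(-12317/112) = 68 - 1*(-112/12317) = 68 + 112/12317 = 837668/12317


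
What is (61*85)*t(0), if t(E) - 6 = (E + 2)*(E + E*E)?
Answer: 31110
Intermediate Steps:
t(E) = 6 + (2 + E)*(E + E²) (t(E) = 6 + (E + 2)*(E + E*E) = 6 + (2 + E)*(E + E²))
(61*85)*t(0) = (61*85)*(6 + 0³ + 2*0 + 3*0²) = 5185*(6 + 0 + 0 + 3*0) = 5185*(6 + 0 + 0 + 0) = 5185*6 = 31110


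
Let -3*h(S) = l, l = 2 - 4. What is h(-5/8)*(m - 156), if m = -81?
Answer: -158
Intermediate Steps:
l = -2
h(S) = 2/3 (h(S) = -1/3*(-2) = 2/3)
h(-5/8)*(m - 156) = 2*(-81 - 156)/3 = (2/3)*(-237) = -158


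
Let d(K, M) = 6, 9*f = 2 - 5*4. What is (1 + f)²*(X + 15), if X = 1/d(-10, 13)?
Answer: 91/6 ≈ 15.167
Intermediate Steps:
f = -2 (f = (2 - 5*4)/9 = (2 - 20)/9 = (⅑)*(-18) = -2)
X = ⅙ (X = 1/6 = ⅙ ≈ 0.16667)
(1 + f)²*(X + 15) = (1 - 2)²*(⅙ + 15) = (-1)²*(91/6) = 1*(91/6) = 91/6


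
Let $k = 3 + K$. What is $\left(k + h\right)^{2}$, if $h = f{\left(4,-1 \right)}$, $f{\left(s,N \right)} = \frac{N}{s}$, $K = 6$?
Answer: $\frac{1225}{16} \approx 76.563$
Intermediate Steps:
$k = 9$ ($k = 3 + 6 = 9$)
$h = - \frac{1}{4} \approx -0.25$
$\left(k + h\right)^{2} = \left(9 - \frac{1}{4}\right)^{2} = \left(\frac{35}{4}\right)^{2} = \frac{1225}{16}$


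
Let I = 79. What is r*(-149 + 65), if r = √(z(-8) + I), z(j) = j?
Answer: -84*√71 ≈ -707.80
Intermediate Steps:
r = √71 (r = √(-8 + 79) = √71 ≈ 8.4261)
r*(-149 + 65) = √71*(-149 + 65) = √71*(-84) = -84*√71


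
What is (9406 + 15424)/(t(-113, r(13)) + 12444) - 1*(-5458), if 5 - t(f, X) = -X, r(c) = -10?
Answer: 67916892/12439 ≈ 5460.0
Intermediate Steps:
t(f, X) = 5 + X (t(f, X) = 5 - (-1)*X = 5 + X)
(9406 + 15424)/(t(-113, r(13)) + 12444) - 1*(-5458) = (9406 + 15424)/((5 - 10) + 12444) - 1*(-5458) = 24830/(-5 + 12444) + 5458 = 24830/12439 + 5458 = 67916892/12439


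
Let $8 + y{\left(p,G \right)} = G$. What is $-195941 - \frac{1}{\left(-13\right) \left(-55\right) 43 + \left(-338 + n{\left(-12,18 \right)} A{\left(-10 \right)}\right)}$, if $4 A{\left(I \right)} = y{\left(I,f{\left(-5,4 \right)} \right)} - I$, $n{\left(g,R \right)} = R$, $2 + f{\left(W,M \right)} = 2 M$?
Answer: $- \frac{5965031864}{30443} \approx -1.9594 \cdot 10^{5}$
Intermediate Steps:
$f{\left(W,M \right)} = -2 + 2 M$
$y{\left(p,G \right)} = -8 + G$
$A{\left(I \right)} = - \frac{1}{2} - \frac{I}{4}$ ($A{\left(I \right)} = \frac{\left(-8 + \left(-2 + 2 \cdot 4\right)\right) - I}{4} = \frac{\left(-8 + \left(-2 + 8\right)\right) - I}{4} = \frac{\left(-8 + 6\right) - I}{4} = \frac{-2 - I}{4} = - \frac{1}{2} - \frac{I}{4}$)
$-195941 - \frac{1}{\left(-13\right) \left(-55\right) 43 + \left(-338 + n{\left(-12,18 \right)} A{\left(-10 \right)}\right)} = -195941 - \frac{1}{\left(-13\right) \left(-55\right) 43 - \left(338 - 18 \left(- \frac{1}{2} - - \frac{5}{2}\right)\right)} = -195941 - \frac{1}{715 \cdot 43 - \left(338 - 18 \left(- \frac{1}{2} + \frac{5}{2}\right)\right)} = -195941 - \frac{1}{30745 + \left(-338 + 18 \cdot 2\right)} = -195941 - \frac{1}{30745 + \left(-338 + 36\right)} = -195941 - \frac{1}{30745 - 302} = -195941 - \frac{1}{30443} = - \frac{5965031864}{30443}$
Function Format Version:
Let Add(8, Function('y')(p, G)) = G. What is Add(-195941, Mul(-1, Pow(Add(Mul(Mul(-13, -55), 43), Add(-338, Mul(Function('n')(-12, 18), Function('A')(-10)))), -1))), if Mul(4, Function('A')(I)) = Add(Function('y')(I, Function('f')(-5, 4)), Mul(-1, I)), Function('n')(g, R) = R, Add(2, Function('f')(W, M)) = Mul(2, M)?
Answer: Rational(-5965031864, 30443) ≈ -1.9594e+5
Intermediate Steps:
Function('f')(W, M) = Add(-2, Mul(2, M))
Function('y')(p, G) = Add(-8, G)
Function('A')(I) = Add(Rational(-1, 2), Mul(Rational(-1, 4), I)) (Function('A')(I) = Mul(Rational(1, 4), Add(Add(-8, Add(-2, Mul(2, 4))), Mul(-1, I))) = Mul(Rational(1, 4), Add(Add(-8, Add(-2, 8)), Mul(-1, I))) = Mul(Rational(1, 4), Add(Add(-8, 6), Mul(-1, I))) = Mul(Rational(1, 4), Add(-2, Mul(-1, I))) = Add(Rational(-1, 2), Mul(Rational(-1, 4), I)))
Add(-195941, Mul(-1, Pow(Add(Mul(Mul(-13, -55), 43), Add(-338, Mul(Function('n')(-12, 18), Function('A')(-10)))), -1))) = Add(-195941, Mul(-1, Pow(Add(Mul(Mul(-13, -55), 43), Add(-338, Mul(18, Add(Rational(-1, 2), Mul(Rational(-1, 4), -10))))), -1))) = Add(-195941, Mul(-1, Pow(Add(Mul(715, 43), Add(-338, Mul(18, Add(Rational(-1, 2), Rational(5, 2))))), -1))) = Add(-195941, Mul(-1, Pow(Add(30745, Add(-338, Mul(18, 2))), -1))) = Add(-195941, Mul(-1, Pow(Add(30745, Add(-338, 36)), -1))) = Add(-195941, Mul(-1, Pow(Add(30745, -302), -1))) = Add(-195941, Mul(-1, Pow(30443, -1))) = Add(-195941, Mul(-1, Rational(1, 30443))) = Add(-195941, Rational(-1, 30443)) = Rational(-5965031864, 30443)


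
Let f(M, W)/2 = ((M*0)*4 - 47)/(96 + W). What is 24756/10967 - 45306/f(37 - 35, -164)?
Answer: -16892447136/515449 ≈ -32772.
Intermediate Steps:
f(M, W) = -94/(96 + W) (f(M, W) = 2*(((M*0)*4 - 47)/(96 + W)) = 2*((0*4 - 47)/(96 + W)) = 2*((0 - 47)/(96 + W)) = 2*(-47/(96 + W)) = -94/(96 + W))
24756/10967 - 45306/f(37 - 35, -164) = 24756/10967 - 45306/((-94/(96 - 164))) = 24756*(1/10967) - 45306/((-94/(-68))) = 24756/10967 - 45306/((-94*(-1/68))) = 24756/10967 - 45306/47/34 = 24756/10967 - 45306*34/47 = 24756/10967 - 1540404/47 = -16892447136/515449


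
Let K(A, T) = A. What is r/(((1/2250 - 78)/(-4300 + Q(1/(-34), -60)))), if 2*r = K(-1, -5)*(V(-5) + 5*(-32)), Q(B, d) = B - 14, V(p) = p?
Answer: 27226918125/5966966 ≈ 4562.9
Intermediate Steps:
Q(B, d) = -14 + B
r = 165/2 (r = (-(-5 + 5*(-32)))/2 = (-(-5 - 160))/2 = (-1*(-165))/2 = (1/2)*165 = 165/2 ≈ 82.500)
r/(((1/2250 - 78)/(-4300 + Q(1/(-34), -60)))) = 165/(2*(((1/2250 - 78)/(-4300 + (-14 + 1/(-34)))))) = 165/(2*(((1/2250 - 78)/(-4300 + (-14 - 1/34))))) = 165/(2*((-175499/(2250*(-4300 - 477/34))))) = 165/(2*((-175499/(2250*(-146677/34))))) = 165/(2*((-175499/2250*(-34/146677)))) = 165/(2*(2983483/165011625)) = (165/2)*(165011625/2983483) = 27226918125/5966966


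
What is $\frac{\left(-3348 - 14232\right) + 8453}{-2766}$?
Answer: $\frac{9127}{2766} \approx 3.2997$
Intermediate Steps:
$\frac{\left(-3348 - 14232\right) + 8453}{-2766} = \left(\left(-3348 - 14232\right) + 8453\right) \left(- \frac{1}{2766}\right) = \left(-17580 + 8453\right) \left(- \frac{1}{2766}\right) = \left(-9127\right) \left(- \frac{1}{2766}\right) = \frac{9127}{2766}$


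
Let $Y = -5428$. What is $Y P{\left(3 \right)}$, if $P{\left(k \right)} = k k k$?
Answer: $-146556$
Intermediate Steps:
$P{\left(k \right)} = k^{3}$ ($P{\left(k \right)} = k^{2} k = k^{3}$)
$Y P{\left(3 \right)} = - 5428 \cdot 3^{3} = \left(-5428\right) 27 = -146556$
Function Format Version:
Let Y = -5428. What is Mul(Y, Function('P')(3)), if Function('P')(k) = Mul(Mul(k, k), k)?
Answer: -146556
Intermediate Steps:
Function('P')(k) = Pow(k, 3) (Function('P')(k) = Mul(Pow(k, 2), k) = Pow(k, 3))
Mul(Y, Function('P')(3)) = Mul(-5428, Pow(3, 3)) = Mul(-5428, 27) = -146556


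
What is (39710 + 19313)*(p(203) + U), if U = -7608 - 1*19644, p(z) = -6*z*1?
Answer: -1680384810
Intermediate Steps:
p(z) = -6*z
U = -27252 (U = -7608 - 19644 = -27252)
(39710 + 19313)*(p(203) + U) = (39710 + 19313)*(-6*203 - 27252) = 59023*(-1218 - 27252) = 59023*(-28470) = -1680384810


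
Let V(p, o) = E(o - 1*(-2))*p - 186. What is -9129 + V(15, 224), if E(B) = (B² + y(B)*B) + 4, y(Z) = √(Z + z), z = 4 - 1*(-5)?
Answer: 756885 + 3390*√235 ≈ 8.0885e+5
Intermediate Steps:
z = 9 (z = 4 + 5 = 9)
y(Z) = √(9 + Z) (y(Z) = √(Z + 9) = √(9 + Z))
E(B) = 4 + B² + B*√(9 + B) (E(B) = (B² + √(9 + B)*B) + 4 = (B² + B*√(9 + B)) + 4 = 4 + B² + B*√(9 + B))
V(p, o) = -186 + p*(4 + (2 + o)² + √(11 + o)*(2 + o)) (V(p, o) = (4 + (o - 1*(-2))² + (o - 1*(-2))*√(9 + (o - 1*(-2))))*p - 186 = (4 + (o + 2)² + (o + 2)*√(9 + (o + 2)))*p - 186 = (4 + (2 + o)² + (2 + o)*√(9 + (2 + o)))*p - 186 = (4 + (2 + o)² + (2 + o)*√(11 + o))*p - 186 = (4 + (2 + o)² + √(11 + o)*(2 + o))*p - 186 = p*(4 + (2 + o)² + √(11 + o)*(2 + o)) - 186 = -186 + p*(4 + (2 + o)² + √(11 + o)*(2 + o)))
-9129 + V(15, 224) = -9129 + (-186 + 15*(4 + (2 + 224)² + √(11 + 224)*(2 + 224))) = -9129 + (-186 + 15*(4 + 226² + √235*226)) = -9129 + (-186 + 15*(4 + 51076 + 226*√235)) = -9129 + (-186 + 15*(51080 + 226*√235)) = -9129 + (-186 + (766200 + 3390*√235)) = -9129 + (766014 + 3390*√235) = 756885 + 3390*√235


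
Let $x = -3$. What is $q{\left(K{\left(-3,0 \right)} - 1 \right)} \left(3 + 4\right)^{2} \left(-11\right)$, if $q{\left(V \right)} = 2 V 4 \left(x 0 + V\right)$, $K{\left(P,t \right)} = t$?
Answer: $-4312$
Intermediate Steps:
$q{\left(V \right)} = 8 V^{2}$ ($q{\left(V \right)} = 2 V 4 \left(\left(-3\right) 0 + V\right) = 2 \cdot 4 V \left(0 + V\right) = 8 V V = 8 V^{2}$)
$q{\left(K{\left(-3,0 \right)} - 1 \right)} \left(3 + 4\right)^{2} \left(-11\right) = 8 \left(0 - 1\right)^{2} \left(3 + 4\right)^{2} \left(-11\right) = 8 \left(-1\right)^{2} \cdot 7^{2} \left(-11\right) = 8 \cdot 1 \cdot 49 \left(-11\right) = 8 \cdot 49 \left(-11\right) = 392 \left(-11\right) = -4312$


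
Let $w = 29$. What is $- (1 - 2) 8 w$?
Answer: $232$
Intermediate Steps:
$- (1 - 2) 8 w = - (1 - 2) 8 \cdot 29 = \left(-1\right) \left(-1\right) 8 \cdot 29 = 1 \cdot 8 \cdot 29 = 8 \cdot 29 = 232$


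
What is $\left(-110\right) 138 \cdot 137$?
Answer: $-2079660$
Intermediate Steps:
$\left(-110\right) 138 \cdot 137 = \left(-15180\right) 137 = -2079660$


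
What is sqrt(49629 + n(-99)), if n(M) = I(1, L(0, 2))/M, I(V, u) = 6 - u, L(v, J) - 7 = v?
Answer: 2*sqrt(13511498)/33 ≈ 222.78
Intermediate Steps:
L(v, J) = 7 + v
n(M) = -1/M (n(M) = (6 - (7 + 0))/M = (6 - 1*7)/M = (6 - 7)/M = -1/M)
sqrt(49629 + n(-99)) = sqrt(49629 - 1/(-99)) = sqrt(49629 - 1*(-1/99)) = sqrt(49629 + 1/99) = sqrt(4913272/99) = 2*sqrt(13511498)/33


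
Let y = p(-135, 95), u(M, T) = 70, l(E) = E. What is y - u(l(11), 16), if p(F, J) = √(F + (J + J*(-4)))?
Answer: -70 + 2*I*√105 ≈ -70.0 + 20.494*I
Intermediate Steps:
p(F, J) = √(F - 3*J) (p(F, J) = √(F + (J - 4*J)) = √(F - 3*J))
y = 2*I*√105 (y = √(-135 - 3*95) = √(-135 - 285) = √(-420) = 2*I*√105 ≈ 20.494*I)
y - u(l(11), 16) = 2*I*√105 - 1*70 = 2*I*√105 - 70 = -70 + 2*I*√105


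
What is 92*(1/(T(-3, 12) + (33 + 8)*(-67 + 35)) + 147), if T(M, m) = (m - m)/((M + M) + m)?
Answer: 4435849/328 ≈ 13524.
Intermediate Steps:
T(M, m) = 0 (T(M, m) = 0/(2*M + m) = 0/(m + 2*M) = 0)
92*(1/(T(-3, 12) + (33 + 8)*(-67 + 35)) + 147) = 92*(1/(0 + (33 + 8)*(-67 + 35)) + 147) = 92*(1/(0 + 41*(-32)) + 147) = 92*(1/(0 - 1312) + 147) = 92*(1/(-1312) + 147) = 92*(-1/1312 + 147) = 92*(192863/1312) = 4435849/328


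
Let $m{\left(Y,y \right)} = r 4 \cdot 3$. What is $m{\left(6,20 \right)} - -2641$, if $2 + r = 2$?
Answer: $2641$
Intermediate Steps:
$r = 0$ ($r = -2 + 2 = 0$)
$m{\left(Y,y \right)} = 0$ ($m{\left(Y,y \right)} = 0 \cdot 4 \cdot 3 = 0 \cdot 3 = 0$)
$m{\left(6,20 \right)} - -2641 = 0 - -2641 = 0 + 2641 = 2641$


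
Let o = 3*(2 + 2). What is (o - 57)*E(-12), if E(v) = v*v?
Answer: -6480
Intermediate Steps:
o = 12 (o = 3*4 = 12)
E(v) = v²
(o - 57)*E(-12) = (12 - 57)*(-12)² = -45*144 = -6480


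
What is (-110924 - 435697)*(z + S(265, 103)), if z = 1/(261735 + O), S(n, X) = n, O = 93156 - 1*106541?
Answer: -35974631764371/248350 ≈ -1.4485e+8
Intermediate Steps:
O = -13385 (O = 93156 - 106541 = -13385)
z = 1/248350 (z = 1/(261735 - 13385) = 1/248350 ≈ 4.0266e-6)
(-110924 - 435697)*(z + S(265, 103)) = (-110924 - 435697)*(1/248350 + 265) = -546621*65812751/248350 = -35974631764371/248350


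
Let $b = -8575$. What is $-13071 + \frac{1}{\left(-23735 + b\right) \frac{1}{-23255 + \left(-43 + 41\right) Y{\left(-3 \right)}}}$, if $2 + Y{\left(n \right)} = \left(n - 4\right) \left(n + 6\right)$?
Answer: $- \frac{422300801}{32310} \approx -13070.0$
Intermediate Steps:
$Y{\left(n \right)} = -2 + \left(-4 + n\right) \left(6 + n\right)$ ($Y{\left(n \right)} = -2 + \left(n - 4\right) \left(n + 6\right) = -2 + \left(-4 + n\right) \left(6 + n\right)$)
$-13071 + \frac{1}{\left(-23735 + b\right) \frac{1}{-23255 + \left(-43 + 41\right) Y{\left(-3 \right)}}} = -13071 + \frac{1}{\left(-23735 - 8575\right) \frac{1}{-23255 + \left(-43 + 41\right) \left(-26 + \left(-3\right)^{2} + 2 \left(-3\right)\right)}} = -13071 + \frac{1}{\left(-32310\right) \frac{1}{-23255 - 2 \left(-26 + 9 - 6\right)}} = -13071 + \frac{1}{\left(-32310\right) \frac{1}{-23255 - -46}} = -13071 + \frac{1}{\left(-32310\right) \frac{1}{-23255 + 46}} = -13071 + \frac{1}{\left(-32310\right) \frac{1}{-23209}} = -13071 + \frac{1}{\left(-32310\right) \left(- \frac{1}{23209}\right)} = -13071 + \frac{1}{\frac{32310}{23209}} = -13071 + \frac{23209}{32310} = - \frac{422300801}{32310}$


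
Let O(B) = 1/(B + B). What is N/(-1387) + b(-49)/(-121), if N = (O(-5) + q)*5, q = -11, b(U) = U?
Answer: 149357/335654 ≈ 0.44497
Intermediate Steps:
O(B) = 1/(2*B)
N = -111/2 (N = ((½)/(-5) - 11)*5 = ((½)*(-⅕) - 11)*5 = (-⅒ - 11)*5 = -111/10*5 = -111/2 ≈ -55.500)
N/(-1387) + b(-49)/(-121) = -111/2/(-1387) - 49/(-121) = -111/2*(-1/1387) - 49*(-1/121) = 111/2774 + 49/121 = 149357/335654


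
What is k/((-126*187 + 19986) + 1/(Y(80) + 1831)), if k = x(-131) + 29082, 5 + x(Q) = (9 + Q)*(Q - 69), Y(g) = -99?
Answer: -92622164/6193631 ≈ -14.954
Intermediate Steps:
x(Q) = -5 + (-69 + Q)*(9 + Q) (x(Q) = -5 + (9 + Q)*(Q - 69) = -5 + (9 + Q)*(-69 + Q) = -5 + (-69 + Q)*(9 + Q))
k = 53477 (k = (-626 + (-131)² - 60*(-131)) + 29082 = (-626 + 17161 + 7860) + 29082 = 24395 + 29082 = 53477)
k/((-126*187 + 19986) + 1/(Y(80) + 1831)) = 53477/((-126*187 + 19986) + 1/(-99 + 1831)) = 53477/((-23562 + 19986) + 1/1732) = 53477/(-3576 + 1/1732) = 53477/(-6193631/1732) = 53477*(-1732/6193631) = -92622164/6193631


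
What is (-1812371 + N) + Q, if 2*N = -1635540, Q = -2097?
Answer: -2632238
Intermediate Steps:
N = -817770 (N = (½)*(-1635540) = -817770)
(-1812371 + N) + Q = (-1812371 - 817770) - 2097 = -2630141 - 2097 = -2632238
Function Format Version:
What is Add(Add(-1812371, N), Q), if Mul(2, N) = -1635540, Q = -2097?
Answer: -2632238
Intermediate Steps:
N = -817770 (N = Mul(Rational(1, 2), -1635540) = -817770)
Add(Add(-1812371, N), Q) = Add(Add(-1812371, -817770), -2097) = Add(-2630141, -2097) = -2632238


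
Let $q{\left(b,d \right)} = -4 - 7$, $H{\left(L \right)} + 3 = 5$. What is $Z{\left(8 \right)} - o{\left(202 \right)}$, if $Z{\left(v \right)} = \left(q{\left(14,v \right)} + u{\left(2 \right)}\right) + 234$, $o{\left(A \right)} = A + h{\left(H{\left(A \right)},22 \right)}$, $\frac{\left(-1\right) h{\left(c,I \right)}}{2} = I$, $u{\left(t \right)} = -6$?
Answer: $59$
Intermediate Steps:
$H{\left(L \right)} = 2$ ($H{\left(L \right)} = -3 + 5 = 2$)
$h{\left(c,I \right)} = - 2 I$
$q{\left(b,d \right)} = -11$ ($q{\left(b,d \right)} = -4 - 7 = -11$)
$o{\left(A \right)} = -44 + A$ ($o{\left(A \right)} = A - 44 = -44 + A$)
$Z{\left(v \right)} = 217$ ($Z{\left(v \right)} = \left(-11 - 6\right) + 234 = -17 + 234 = 217$)
$Z{\left(8 \right)} - o{\left(202 \right)} = 217 - \left(-44 + 202\right) = 217 - 158 = 59$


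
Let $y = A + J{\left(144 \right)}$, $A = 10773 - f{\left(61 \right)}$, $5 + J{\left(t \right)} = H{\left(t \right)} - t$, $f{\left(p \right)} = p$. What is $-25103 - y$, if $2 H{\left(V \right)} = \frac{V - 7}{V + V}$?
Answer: $- \frac{20543753}{576} \approx -35666.0$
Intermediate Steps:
$H{\left(V \right)} = \frac{-7 + V}{4 V}$ ($H{\left(V \right)} = \frac{\left(V - 7\right) \frac{1}{V + V}}{2} = \frac{\left(-7 + V\right) \frac{1}{2 V}}{2} = \frac{\frac{1}{2} \frac{1}{V} \left(-7 + V\right)}{2} = \frac{-7 + V}{4 V}$)
$J{\left(t \right)} = -5 - t + \frac{-7 + t}{4 t}$ ($J{\left(t \right)} = -5 - \left(t - \frac{-7 + t}{4 t}\right) = -5 - t + \frac{-7 + t}{4 t}$)
$A = 10712$ ($A = 10773 - 61 = 10712$)
$y = \frac{6084425}{576}$ ($y = 10712 - \left(\frac{595}{4} + \frac{7}{576}\right) = 10712 - \frac{85687}{576} = \frac{6084425}{576} \approx 10563.0$)
$-25103 - y = -25103 - \frac{6084425}{576} = - \frac{20543753}{576}$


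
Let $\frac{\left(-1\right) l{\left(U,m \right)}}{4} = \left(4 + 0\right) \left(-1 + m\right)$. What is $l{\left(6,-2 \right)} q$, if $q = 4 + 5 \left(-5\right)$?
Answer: $-1008$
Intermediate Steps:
$q = -21$ ($q = 4 - 25 = -21$)
$l{\left(U,m \right)} = 16 - 16 m$ ($l{\left(U,m \right)} = - 4 \left(4 + 0\right) \left(-1 + m\right) = - 4 \cdot 4 \left(-1 + m\right) = - 4 \left(-4 + 4 m\right) = 16 - 16 m$)
$l{\left(6,-2 \right)} q = \left(16 - -32\right) \left(-21\right) = \left(16 + 32\right) \left(-21\right) = 48 \left(-21\right) = -1008$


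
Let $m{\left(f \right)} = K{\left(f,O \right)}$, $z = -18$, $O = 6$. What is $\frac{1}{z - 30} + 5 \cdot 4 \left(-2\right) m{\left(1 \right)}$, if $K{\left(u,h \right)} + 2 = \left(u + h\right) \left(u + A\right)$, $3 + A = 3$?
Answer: $- \frac{9601}{48} \approx -200.02$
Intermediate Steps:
$A = 0$ ($A = -3 + 3 = 0$)
$K{\left(u,h \right)} = -2 + u \left(h + u\right)$ ($K{\left(u,h \right)} = -2 + \left(u + h\right) \left(u + 0\right) = -2 + \left(h + u\right) u = -2 + u \left(h + u\right)$)
$m{\left(f \right)} = -2 + f^{2} + 6 f$
$\frac{1}{z - 30} + 5 \cdot 4 \left(-2\right) m{\left(1 \right)} = \frac{1}{-18 - 30} + 5 \cdot 4 \left(-2\right) \left(-2 + 1^{2} + 6 \cdot 1\right) = \frac{1}{-48} + 20 \left(-2\right) \left(-2 + 1 + 6\right) = - \frac{1}{48} - 200 = - \frac{9601}{48}$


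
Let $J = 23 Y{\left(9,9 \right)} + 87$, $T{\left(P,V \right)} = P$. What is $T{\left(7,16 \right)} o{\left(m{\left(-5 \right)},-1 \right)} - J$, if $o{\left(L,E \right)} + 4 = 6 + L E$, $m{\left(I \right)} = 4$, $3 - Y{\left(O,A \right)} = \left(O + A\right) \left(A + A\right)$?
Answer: $7282$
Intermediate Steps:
$Y{\left(O,A \right)} = 3 - 2 A \left(A + O\right)$ ($Y{\left(O,A \right)} = 3 - \left(O + A\right) \left(A + A\right) = 3 - \left(A + O\right) 2 A = 3 - 2 A \left(A + O\right)$)
$J = -7296$ ($J = 23 \left(3 - 2 \cdot 9^{2} - 18 \cdot 9\right) + 87 = 23 \left(3 - 162 - 162\right) + 87 = 23 \left(-321\right) + 87 = -7383 + 87 = -7296$)
$o{\left(L,E \right)} = 2 + E L$ ($o{\left(L,E \right)} = -4 + \left(6 + L E\right) = -4 + \left(6 + E L\right) = 2 + E L$)
$T{\left(7,16 \right)} o{\left(m{\left(-5 \right)},-1 \right)} - J = 7 \left(2 - 4\right) - -7296 = 7 \left(2 - 4\right) + 7296 = 7 \left(-2\right) + 7296 = -14 + 7296 = 7282$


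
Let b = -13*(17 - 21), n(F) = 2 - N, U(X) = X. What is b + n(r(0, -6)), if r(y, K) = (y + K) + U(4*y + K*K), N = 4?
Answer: 50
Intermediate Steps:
r(y, K) = K + K**2 + 5*y (r(y, K) = (y + K) + (4*y + K*K) = (K + y) + (4*y + K**2) = (K + y) + (K**2 + 4*y) = K + K**2 + 5*y)
n(F) = -2 (n(F) = 2 - 1*4 = 2 - 4 = -2)
b = 52 (b = -13*(-4) = 52)
b + n(r(0, -6)) = 52 - 2 = 50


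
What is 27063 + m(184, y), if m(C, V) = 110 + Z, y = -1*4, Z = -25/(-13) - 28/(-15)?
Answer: 5299474/195 ≈ 27177.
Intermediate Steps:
Z = 739/195 (Z = -25*(-1/13) - 28*(-1/15) = 25/13 + 28/15 = 739/195 ≈ 3.7897)
y = -4
m(C, V) = 22189/195 (m(C, V) = 110 + 739/195 = 22189/195)
27063 + m(184, y) = 27063 + 22189/195 = 5299474/195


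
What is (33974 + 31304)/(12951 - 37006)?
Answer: -65278/24055 ≈ -2.7137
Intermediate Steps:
(33974 + 31304)/(12951 - 37006) = 65278/(-24055) = 65278*(-1/24055) = -65278/24055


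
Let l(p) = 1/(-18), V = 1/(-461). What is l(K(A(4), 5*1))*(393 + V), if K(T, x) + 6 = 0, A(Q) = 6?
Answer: -90586/4149 ≈ -21.833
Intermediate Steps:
K(T, x) = -6 (K(T, x) = -6 + 0 = -6)
V = -1/461 ≈ -0.0021692
l(p) = -1/18
l(K(A(4), 5*1))*(393 + V) = -(393 - 1/461)/18 = -1/18*181172/461 = -90586/4149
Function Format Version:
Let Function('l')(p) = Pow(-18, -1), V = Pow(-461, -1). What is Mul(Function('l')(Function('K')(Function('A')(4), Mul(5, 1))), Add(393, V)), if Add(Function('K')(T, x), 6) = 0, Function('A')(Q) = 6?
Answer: Rational(-90586, 4149) ≈ -21.833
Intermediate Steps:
Function('K')(T, x) = -6 (Function('K')(T, x) = Add(-6, 0) = -6)
V = Rational(-1, 461) ≈ -0.0021692
Function('l')(p) = Rational(-1, 18)
Mul(Function('l')(Function('K')(Function('A')(4), Mul(5, 1))), Add(393, V)) = Mul(Rational(-1, 18), Add(393, Rational(-1, 461))) = Mul(Rational(-1, 18), Rational(181172, 461)) = Rational(-90586, 4149)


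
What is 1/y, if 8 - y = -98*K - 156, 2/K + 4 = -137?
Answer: 141/22928 ≈ 0.0061497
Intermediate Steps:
K = -2/141 (K = 2/(-4 - 137) = 2/(-141) = 2*(-1/141) = -2/141 ≈ -0.014184)
y = 22928/141 (y = 8 - (-98*(-2/141) - 156) = 8 - (196/141 - 156) = 8 - 1*(-21800/141) = 8 + 21800/141 = 22928/141 ≈ 162.61)
1/y = 1/(22928/141) = 141/22928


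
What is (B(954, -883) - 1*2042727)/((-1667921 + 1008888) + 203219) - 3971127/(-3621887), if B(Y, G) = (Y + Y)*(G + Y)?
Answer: 2905990620037/550302267006 ≈ 5.2807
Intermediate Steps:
B(Y, G) = 2*Y*(G + Y) (B(Y, G) = (2*Y)*(G + Y) = 2*Y*(G + Y))
(B(954, -883) - 1*2042727)/((-1667921 + 1008888) + 203219) - 3971127/(-3621887) = (2*954*(-883 + 954) - 1*2042727)/((-1667921 + 1008888) + 203219) - 3971127/(-3621887) = (2*954*71 - 2042727)/(-659033 + 203219) - 3971127*(-1/3621887) = (135468 - 2042727)/(-455814) + 3971127/3621887 = -1907259*(-1/455814) + 3971127/3621887 = 635753/151938 + 3971127/3621887 = 2905990620037/550302267006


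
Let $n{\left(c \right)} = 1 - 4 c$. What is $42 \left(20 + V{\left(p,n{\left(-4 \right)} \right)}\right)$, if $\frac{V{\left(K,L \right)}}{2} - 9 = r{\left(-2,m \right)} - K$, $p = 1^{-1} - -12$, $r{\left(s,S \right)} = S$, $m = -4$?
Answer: $168$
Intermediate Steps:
$p = 13$ ($p = 1 + 12 = 13$)
$V{\left(K,L \right)} = 10 - 2 K$ ($V{\left(K,L \right)} = 18 + 2 \left(-4 - K\right) = 18 - \left(8 + 2 K\right) = 10 - 2 K$)
$42 \left(20 + V{\left(p,n{\left(-4 \right)} \right)}\right) = 42 \left(20 + \left(10 - 26\right)\right) = 42 \left(20 - 16\right) = 42 \cdot 4 = 168$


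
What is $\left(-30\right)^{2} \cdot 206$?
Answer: $185400$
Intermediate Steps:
$\left(-30\right)^{2} \cdot 206 = 900 \cdot 206 = 185400$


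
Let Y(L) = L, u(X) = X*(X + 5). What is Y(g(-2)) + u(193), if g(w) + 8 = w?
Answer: 38204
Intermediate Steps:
g(w) = -8 + w
u(X) = X*(5 + X)
Y(g(-2)) + u(193) = (-8 - 2) + 193*(5 + 193) = -10 + 193*198 = -10 + 38214 = 38204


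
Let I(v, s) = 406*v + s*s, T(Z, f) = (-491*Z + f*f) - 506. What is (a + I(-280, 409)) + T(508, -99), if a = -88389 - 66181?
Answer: -341102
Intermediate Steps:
T(Z, f) = -506 + f**2 - 491*Z (T(Z, f) = (-491*Z + f**2) - 506 = (f**2 - 491*Z) - 506 = -506 + f**2 - 491*Z)
I(v, s) = s**2 + 406*v (I(v, s) = 406*v + s**2 = s**2 + 406*v)
a = -154570
(a + I(-280, 409)) + T(508, -99) = (-154570 + (409**2 + 406*(-280))) + (-506 + (-99)**2 - 491*508) = (-154570 + (167281 - 113680)) + (-506 + 9801 - 249428) = (-154570 + 53601) - 240133 = -100969 - 240133 = -341102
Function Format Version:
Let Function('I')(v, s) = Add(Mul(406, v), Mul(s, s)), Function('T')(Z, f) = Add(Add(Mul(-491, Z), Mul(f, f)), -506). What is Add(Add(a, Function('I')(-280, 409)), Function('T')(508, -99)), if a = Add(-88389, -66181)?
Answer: -341102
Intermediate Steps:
Function('T')(Z, f) = Add(-506, Pow(f, 2), Mul(-491, Z)) (Function('T')(Z, f) = Add(Add(Mul(-491, Z), Pow(f, 2)), -506) = Add(Add(Pow(f, 2), Mul(-491, Z)), -506) = Add(-506, Pow(f, 2), Mul(-491, Z)))
Function('I')(v, s) = Add(Pow(s, 2), Mul(406, v)) (Function('I')(v, s) = Add(Mul(406, v), Pow(s, 2)) = Add(Pow(s, 2), Mul(406, v)))
a = -154570
Add(Add(a, Function('I')(-280, 409)), Function('T')(508, -99)) = Add(Add(-154570, Add(Pow(409, 2), Mul(406, -280))), Add(-506, Pow(-99, 2), Mul(-491, 508))) = Add(Add(-154570, Add(167281, -113680)), Add(-506, 9801, -249428)) = Add(Add(-154570, 53601), -240133) = Add(-100969, -240133) = -341102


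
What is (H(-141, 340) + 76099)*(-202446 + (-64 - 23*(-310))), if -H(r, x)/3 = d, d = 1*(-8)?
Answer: -14872911740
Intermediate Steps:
d = -8
H(r, x) = 24 (H(r, x) = -3*(-8) = 24)
(H(-141, 340) + 76099)*(-202446 + (-64 - 23*(-310))) = (24 + 76099)*(-202446 + (-64 - 23*(-310))) = 76123*(-202446 + (-64 + 7130)) = 76123*(-202446 + 7066) = 76123*(-195380) = -14872911740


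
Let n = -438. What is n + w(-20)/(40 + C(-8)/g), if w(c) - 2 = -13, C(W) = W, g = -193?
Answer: -3386987/7728 ≈ -438.27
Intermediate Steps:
w(c) = -11 (w(c) = 2 - 13 = -11)
n + w(-20)/(40 + C(-8)/g) = -438 - 11/(40 - 8/(-193)) = -438 - 11/(40 - 8*(-1/193)) = -438 - 11/(40 + 8/193) = -438 - 11/7728/193 = -438 - 11*193/7728 = -438 - 2123/7728 = -3386987/7728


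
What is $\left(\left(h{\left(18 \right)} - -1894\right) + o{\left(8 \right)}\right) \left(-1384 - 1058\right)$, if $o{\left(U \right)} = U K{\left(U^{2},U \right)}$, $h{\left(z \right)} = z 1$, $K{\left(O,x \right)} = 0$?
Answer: $-4669104$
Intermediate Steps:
$h{\left(z \right)} = z$
$o{\left(U \right)} = 0$ ($o{\left(U \right)} = U 0 = 0$)
$\left(\left(h{\left(18 \right)} - -1894\right) + o{\left(8 \right)}\right) \left(-1384 - 1058\right) = \left(\left(18 - -1894\right) + 0\right) \left(-1384 - 1058\right) = \left(\left(18 + 1894\right) + 0\right) \left(-2442\right) = \left(1912 + 0\right) \left(-2442\right) = 1912 \left(-2442\right) = -4669104$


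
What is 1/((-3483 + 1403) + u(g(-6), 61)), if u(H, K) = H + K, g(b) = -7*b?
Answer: -1/1977 ≈ -0.00050582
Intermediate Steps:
1/((-3483 + 1403) + u(g(-6), 61)) = 1/((-3483 + 1403) + (-7*(-6) + 61)) = 1/(-2080 + (42 + 61)) = 1/(-2080 + 103) = 1/(-1977) = -1/1977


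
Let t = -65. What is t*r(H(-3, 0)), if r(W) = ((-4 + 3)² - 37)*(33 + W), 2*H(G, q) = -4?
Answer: 72540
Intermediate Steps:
H(G, q) = -2 (H(G, q) = (½)*(-4) = -2)
r(W) = -1188 - 36*W (r(W) = ((-1)² - 37)*(33 + W) = (1 - 37)*(33 + W) = -36*(33 + W) = -1188 - 36*W)
t*r(H(-3, 0)) = -65*(-1188 - 36*(-2)) = -65*(-1188 + 72) = -65*(-1116) = 72540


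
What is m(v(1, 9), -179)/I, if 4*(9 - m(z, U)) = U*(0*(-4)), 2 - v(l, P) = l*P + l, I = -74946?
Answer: -3/24982 ≈ -0.00012009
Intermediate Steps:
v(l, P) = 2 - l - P*l (v(l, P) = 2 - (l*P + l) = 2 - (P*l + l) = 2 - (l + P*l) = 2 + (-l - P*l) = 2 - l - P*l)
m(z, U) = 9 (m(z, U) = 9 - U*0*(-4)/4 = 9 - U*0/4 = 9 - 1/4*0 = 9 + 0 = 9)
m(v(1, 9), -179)/I = 9/(-74946) = 9*(-1/74946) = -3/24982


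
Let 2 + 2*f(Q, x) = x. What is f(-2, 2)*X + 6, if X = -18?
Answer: 6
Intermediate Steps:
f(Q, x) = -1 + x/2
f(-2, 2)*X + 6 = (-1 + (½)*2)*(-18) + 6 = (-1 + 1)*(-18) + 6 = 0*(-18) + 6 = 0 + 6 = 6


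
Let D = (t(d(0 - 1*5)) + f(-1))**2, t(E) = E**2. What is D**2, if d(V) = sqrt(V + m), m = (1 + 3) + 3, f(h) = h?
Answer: 1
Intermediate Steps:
m = 7 (m = 4 + 3 = 7)
d(V) = sqrt(7 + V) (d(V) = sqrt(V + 7) = sqrt(7 + V))
D = 1 (D = ((sqrt(7 + (0 - 1*5)))**2 - 1)**2 = ((sqrt(7 + (0 - 5)))**2 - 1)**2 = ((sqrt(7 - 5))**2 - 1)**2 = ((sqrt(2))**2 - 1)**2 = (2 - 1)**2 = 1**2 = 1)
D**2 = 1**2 = 1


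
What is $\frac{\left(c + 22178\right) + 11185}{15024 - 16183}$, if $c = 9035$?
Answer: $- \frac{42398}{1159} \approx -36.582$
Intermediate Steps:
$\frac{\left(c + 22178\right) + 11185}{15024 - 16183} = \frac{\left(9035 + 22178\right) + 11185}{15024 - 16183} = \frac{31213 + 11185}{-1159} = 42398 \left(- \frac{1}{1159}\right) = - \frac{42398}{1159}$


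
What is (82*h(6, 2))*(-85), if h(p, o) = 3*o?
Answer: -41820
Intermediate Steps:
(82*h(6, 2))*(-85) = (82*(3*2))*(-85) = (82*6)*(-85) = 492*(-85) = -41820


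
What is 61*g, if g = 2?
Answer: 122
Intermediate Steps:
61*g = 61*2 = 122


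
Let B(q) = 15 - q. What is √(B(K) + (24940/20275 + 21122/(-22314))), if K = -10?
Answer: 16*√202150075997685/45241635 ≈ 5.0283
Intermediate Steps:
√(B(K) + (24940/20275 + 21122/(-22314))) = √((15 - 1*(-10)) + (24940/20275 + 21122/(-22314))) = √((15 + 10) + (24940*(1/20275) + 21122*(-1/22314))) = √(25 + (4988/4055 - 10561/11157)) = √(25 + 12826261/45241635) = √(1143867136/45241635) = 16*√202150075997685/45241635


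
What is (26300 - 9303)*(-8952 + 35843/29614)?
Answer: -4505372438945/29614 ≈ -1.5214e+8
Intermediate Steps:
(26300 - 9303)*(-8952 + 35843/29614) = 16997*(-8952 + 35843*(1/29614)) = 16997*(-8952 + 35843/29614) = 16997*(-265068685/29614) = -4505372438945/29614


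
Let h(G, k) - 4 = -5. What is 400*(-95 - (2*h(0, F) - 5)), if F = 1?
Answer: -35200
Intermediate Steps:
h(G, k) = -1 (h(G, k) = 4 - 5 = -1)
400*(-95 - (2*h(0, F) - 5)) = 400*(-95 - (2*(-1) - 5)) = 400*(-95 - (-2 - 5)) = 400*(-95 - 1*(-7)) = 400*(-95 + 7) = 400*(-88) = -35200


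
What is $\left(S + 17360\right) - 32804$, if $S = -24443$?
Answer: $-39887$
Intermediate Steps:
$\left(S + 17360\right) - 32804 = \left(-24443 + 17360\right) - 32804 = -7083 - 32804 = -39887$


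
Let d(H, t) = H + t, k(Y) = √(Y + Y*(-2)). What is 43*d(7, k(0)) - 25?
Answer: 276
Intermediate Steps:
k(Y) = √(-Y) (k(Y) = √(Y - 2*Y) = √(-Y))
43*d(7, k(0)) - 25 = 43*(7 + √(-1*0)) - 25 = 43*(7 + √0) - 25 = 43*(7 + 0) - 25 = 43*7 - 25 = 301 - 25 = 276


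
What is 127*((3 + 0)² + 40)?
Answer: 6223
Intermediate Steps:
127*((3 + 0)² + 40) = 127*(3² + 40) = 127*(9 + 40) = 127*49 = 6223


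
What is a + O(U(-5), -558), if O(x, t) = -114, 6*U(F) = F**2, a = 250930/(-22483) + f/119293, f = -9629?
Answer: -335906036463/2682064519 ≈ -125.24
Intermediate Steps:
a = -30150681297/2682064519 (a = 250930/(-22483) - 9629/119293 = 250930*(-1/22483) - 9629*1/119293 = -250930/22483 - 9629/119293 = -30150681297/2682064519 ≈ -11.242)
U(F) = F**2/6
a + O(U(-5), -558) = -30150681297/2682064519 - 114 = -335906036463/2682064519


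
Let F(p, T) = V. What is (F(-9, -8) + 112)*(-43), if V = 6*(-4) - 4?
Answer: -3612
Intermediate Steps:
V = -28 (V = -24 - 4 = -28)
F(p, T) = -28
(F(-9, -8) + 112)*(-43) = (-28 + 112)*(-43) = 84*(-43) = -3612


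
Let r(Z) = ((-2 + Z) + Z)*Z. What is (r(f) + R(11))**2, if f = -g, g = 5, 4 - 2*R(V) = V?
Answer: 12769/4 ≈ 3192.3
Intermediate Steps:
R(V) = 2 - V/2
f = -5 (f = -1*5 = -5)
r(Z) = Z*(-2 + 2*Z) (r(Z) = (-2 + 2*Z)*Z = Z*(-2 + 2*Z))
(r(f) + R(11))**2 = (2*(-5)*(-1 - 5) + (2 - 1/2*11))**2 = (2*(-5)*(-6) + (2 - 11/2))**2 = (60 - 7/2)**2 = (113/2)**2 = 12769/4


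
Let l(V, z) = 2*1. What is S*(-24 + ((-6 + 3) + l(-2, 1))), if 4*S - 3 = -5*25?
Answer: 1525/2 ≈ 762.50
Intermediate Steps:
l(V, z) = 2
S = -61/2 (S = 3/4 + (-5*25)/4 = 3/4 + (1/4)*(-125) = 3/4 - 125/4 = -61/2 ≈ -30.500)
S*(-24 + ((-6 + 3) + l(-2, 1))) = -61*(-24 + ((-6 + 3) + 2))/2 = -61*(-24 + (-3 + 2))/2 = -61*(-24 - 1)/2 = -61/2*(-25) = 1525/2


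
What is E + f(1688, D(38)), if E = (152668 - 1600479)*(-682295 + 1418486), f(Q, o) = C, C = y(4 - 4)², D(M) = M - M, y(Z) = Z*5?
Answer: -1065865427901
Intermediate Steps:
y(Z) = 5*Z
D(M) = 0
C = 0 (C = (5*(4 - 4))² = (5*0)² = 0² = 0)
f(Q, o) = 0
E = -1065865427901 (E = -1447811*736191 = -1065865427901)
E + f(1688, D(38)) = -1065865427901 + 0 = -1065865427901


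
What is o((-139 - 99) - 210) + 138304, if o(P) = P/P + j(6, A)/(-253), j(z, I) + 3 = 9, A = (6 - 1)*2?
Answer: 34991159/253 ≈ 1.3831e+5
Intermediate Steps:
A = 10 (A = 5*2 = 10)
j(z, I) = 6 (j(z, I) = -3 + 9 = 6)
o(P) = 247/253 (o(P) = P/P + 6/(-253) = 1 + 6*(-1/253) = 1 - 6/253 = 247/253)
o((-139 - 99) - 210) + 138304 = 247/253 + 138304 = 34991159/253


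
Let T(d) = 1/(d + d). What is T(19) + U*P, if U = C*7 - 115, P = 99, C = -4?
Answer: -537965/38 ≈ -14157.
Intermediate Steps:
U = -143 (U = -4*7 - 115 = -28 - 115 = -143)
T(d) = 1/(2*d)
T(19) + U*P = (½)/19 - 143*99 = (½)*(1/19) - 14157 = 1/38 - 14157 = -537965/38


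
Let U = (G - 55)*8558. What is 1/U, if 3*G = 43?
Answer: -3/1044076 ≈ -2.8734e-6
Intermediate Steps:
G = 43/3 (G = (⅓)*43 = 43/3 ≈ 14.333)
U = -1044076/3 (U = (43/3 - 55)*8558 = -122/3*8558 = -1044076/3 ≈ -3.4803e+5)
1/U = 1/(-1044076/3) = -3/1044076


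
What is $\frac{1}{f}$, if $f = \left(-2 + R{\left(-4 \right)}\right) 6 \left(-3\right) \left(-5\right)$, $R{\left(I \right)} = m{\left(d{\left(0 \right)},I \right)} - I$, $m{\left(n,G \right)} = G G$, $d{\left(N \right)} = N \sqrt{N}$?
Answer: $\frac{1}{1620} \approx 0.00061728$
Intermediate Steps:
$d{\left(N \right)} = N^{\frac{3}{2}}$
$m{\left(n,G \right)} = G^{2}$
$R{\left(I \right)} = I^{2} - I$
$f = 1620$ ($f = \left(-2 - 4 \left(-1 - 4\right)\right) 6 \left(-3\right) \left(-5\right) = \left(-2 - -20\right) \left(\left(-18\right) \left(-5\right)\right) = \left(-2 + 20\right) 90 = 18 \cdot 90 = 1620$)
$\frac{1}{f} = \frac{1}{1620}$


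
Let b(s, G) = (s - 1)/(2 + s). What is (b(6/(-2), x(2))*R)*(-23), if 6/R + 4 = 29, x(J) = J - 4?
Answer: -552/25 ≈ -22.080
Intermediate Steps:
x(J) = -4 + J
b(s, G) = (-1 + s)/(2 + s)
R = 6/25 (R = 6/(-4 + 29) = 6/25 ≈ 0.24000)
(b(6/(-2), x(2))*R)*(-23) = (((-1 + 6/(-2))/(2 + 6/(-2)))*(6/25))*(-23) = (((-1 + 6*(-½))/(2 + 6*(-½)))*(6/25))*(-23) = (((-1 - 3)/(2 - 3))*(6/25))*(-23) = ((-4/(-1))*(6/25))*(-23) = (-1*(-4)*(6/25))*(-23) = (4*(6/25))*(-23) = (24/25)*(-23) = -552/25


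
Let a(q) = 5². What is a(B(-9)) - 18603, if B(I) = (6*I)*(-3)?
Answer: -18578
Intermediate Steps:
B(I) = -18*I
a(q) = 25
a(B(-9)) - 18603 = 25 - 18603 = -18578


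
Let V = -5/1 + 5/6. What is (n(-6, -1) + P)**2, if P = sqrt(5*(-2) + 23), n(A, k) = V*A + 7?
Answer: (32 + sqrt(13))**2 ≈ 1267.8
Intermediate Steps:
V = -25/6 (V = -5*1 + 5*(1/6) = -5 + 5/6 = -25/6 ≈ -4.1667)
n(A, k) = 7 - 25*A/6 (n(A, k) = -25*A/6 + 7 = 7 - 25*A/6)
P = sqrt(13) (P = sqrt(-10 + 23) = sqrt(13) ≈ 3.6056)
(n(-6, -1) + P)**2 = ((7 - 25/6*(-6)) + sqrt(13))**2 = ((7 + 25) + sqrt(13))**2 = (32 + sqrt(13))**2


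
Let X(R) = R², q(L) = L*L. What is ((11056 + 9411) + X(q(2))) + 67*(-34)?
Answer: 18205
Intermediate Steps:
q(L) = L²
((11056 + 9411) + X(q(2))) + 67*(-34) = ((11056 + 9411) + (2²)²) + 67*(-34) = (20467 + 4²) - 2278 = (20467 + 16) - 2278 = 20483 - 2278 = 18205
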